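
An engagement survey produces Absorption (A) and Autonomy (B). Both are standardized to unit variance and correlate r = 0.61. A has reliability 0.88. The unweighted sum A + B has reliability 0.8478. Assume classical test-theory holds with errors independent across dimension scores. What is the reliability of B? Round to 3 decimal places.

0.630

Var(A+B) = 2 + 2·0.61 = 3.220.
True-score variance = ρ_A + ρ_B + 2·0.61, so 0.8478 = (0.88 + ρ_B + 1.22) / 3.220.
ρ_B = 0.8478·3.220 − 0.88 − 1.22 = 0.630.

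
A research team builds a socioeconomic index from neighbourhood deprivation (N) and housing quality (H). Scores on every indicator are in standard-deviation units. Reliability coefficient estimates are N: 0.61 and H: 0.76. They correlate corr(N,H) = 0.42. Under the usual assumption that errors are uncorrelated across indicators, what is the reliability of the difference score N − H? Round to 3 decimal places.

Var(N−H) = 1 + 1 − 2·0.42 = 2 − 0.84 = 1.16.
With uncorrelated errors the cross-covariances are all true-score covariance, so they carry over unchanged; only the diagonal terms shrink to ρᵢσᵢ².
True-score variance = [0.61 + 0.76] − 0.84 = 1.37 − 0.84 = 0.53.
Reliability = 0.53 / 1.16 = 0.457.

0.457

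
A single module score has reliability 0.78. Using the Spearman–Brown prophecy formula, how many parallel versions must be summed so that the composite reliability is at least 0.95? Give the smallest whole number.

k ≥ ρ*(1−ρ₁)/(ρ₁(1−ρ*)) = 0.95·0.22 / (0.78·0.05) = 5.359.
Smallest integer k = 6.

6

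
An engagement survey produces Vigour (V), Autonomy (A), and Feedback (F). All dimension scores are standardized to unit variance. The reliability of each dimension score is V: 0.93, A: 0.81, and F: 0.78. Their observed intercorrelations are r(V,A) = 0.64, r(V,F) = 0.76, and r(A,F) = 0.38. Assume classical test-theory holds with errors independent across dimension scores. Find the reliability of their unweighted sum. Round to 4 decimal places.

0.9268

Var(V+A+F) = 3 + 2·[0.64 + 0.76 + 0.38] = 3 + 3.56 = 6.56.
With uncorrelated errors the cross-covariances are all true-score covariance, so they carry over unchanged; only the diagonal terms shrink to ρᵢσᵢ².
True-score variance = [0.93 + 0.81 + 0.78] + 3.56 = 2.52 + 3.56 = 6.08.
Reliability = 6.08 / 6.56 = 0.9268.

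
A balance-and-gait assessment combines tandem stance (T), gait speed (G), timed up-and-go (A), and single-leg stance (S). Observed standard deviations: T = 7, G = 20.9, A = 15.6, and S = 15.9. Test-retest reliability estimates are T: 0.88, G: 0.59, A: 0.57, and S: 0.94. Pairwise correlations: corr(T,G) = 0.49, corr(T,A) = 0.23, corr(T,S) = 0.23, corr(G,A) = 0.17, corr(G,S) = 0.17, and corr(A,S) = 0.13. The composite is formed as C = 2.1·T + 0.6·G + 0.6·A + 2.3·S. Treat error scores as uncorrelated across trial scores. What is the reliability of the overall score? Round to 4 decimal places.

0.9191

Var(C) = 2.1²·7² + 0.6²·20.9² + 0.6²·15.6² + 2.3²·15.9² + 2·[1.26·7·20.9·0.49 + 1.26·7·15.6·0.23 + 4.83·7·15.9·0.23 + 0.36·20.9·15.6·0.17 + 1.38·20.9·15.9·0.17 + 1.38·15.6·15.9·0.13] = 1798.32 + 776.054 = 2574.37.
Because errors are independent across components, Cov(Tᵢ,Tⱼ) = Cov(Xᵢ,Xⱼ); the off-diagonal part of the true-score variance is the same as above.
True-score variance = [2.1²·7²·0.88 + 0.6²·20.9²·0.59 + 0.6²·15.6²·0.57 + 2.3²·15.9²·0.94] + 776.054 = 1590 + 776.054 = 2366.05.
Reliability = 2366.05 / 2574.37 = 0.9191.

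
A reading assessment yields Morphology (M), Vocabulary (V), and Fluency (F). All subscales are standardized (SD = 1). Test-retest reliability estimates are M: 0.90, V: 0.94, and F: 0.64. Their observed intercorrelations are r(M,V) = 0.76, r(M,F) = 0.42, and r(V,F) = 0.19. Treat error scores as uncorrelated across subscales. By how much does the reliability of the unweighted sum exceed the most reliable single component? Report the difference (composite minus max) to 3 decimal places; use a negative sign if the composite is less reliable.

-0.031

Var(sum) = 3 + 2.74 = 5.74; true-score variance = 2.48 + 2.74 = 5.22; composite reliability = 0.9094.
Max component reliability = 0.9400.
Difference = 0.9094 − 0.9400 = -0.031.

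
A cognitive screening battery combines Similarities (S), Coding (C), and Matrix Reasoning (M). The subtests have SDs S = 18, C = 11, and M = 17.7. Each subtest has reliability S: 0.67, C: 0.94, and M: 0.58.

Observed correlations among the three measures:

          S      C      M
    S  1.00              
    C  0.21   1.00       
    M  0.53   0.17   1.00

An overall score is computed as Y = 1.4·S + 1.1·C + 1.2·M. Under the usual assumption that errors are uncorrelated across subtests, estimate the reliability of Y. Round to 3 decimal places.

Var(Y) = 1.4²·18² + 1.1²·11² + 1.2²·17.7² + 2·[1.54·18·11·0.21 + 1.68·18·17.7·0.53 + 1.32·11·17.7·0.17] = 1232.59 + 782.811 = 2015.4.
Under uncorrelated errors the observed covariances equal the true-score covariances, so only the own-variance terms attenuate.
True-score variance = [1.4²·18²·0.67 + 1.1²·11²·0.94 + 1.2²·17.7²·0.58] + 782.811 = 824.762 + 782.811 = 1607.57.
Reliability = 1607.57 / 2015.4 = 0.798.

0.798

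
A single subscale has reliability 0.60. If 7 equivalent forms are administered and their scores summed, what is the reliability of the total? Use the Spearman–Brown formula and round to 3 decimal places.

ρ_k = kρ / (1 + (k−1)ρ) = 7·0.60 / (1 + 6·0.60) = 4.200 / 4.600 = 0.913.

0.913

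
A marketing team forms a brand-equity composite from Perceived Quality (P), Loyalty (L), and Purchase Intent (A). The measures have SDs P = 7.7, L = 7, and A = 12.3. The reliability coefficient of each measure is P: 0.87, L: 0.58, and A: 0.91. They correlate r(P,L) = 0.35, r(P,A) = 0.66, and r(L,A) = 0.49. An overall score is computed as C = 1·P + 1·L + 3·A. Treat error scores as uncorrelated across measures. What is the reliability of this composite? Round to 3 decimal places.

Var(C) = 7.7² + 7² + 3²·12.3² + 2·[7.7·7·0.35 + 3·7.7·12.3·0.66 + 3·7·12.3·0.49] = 1469.9 + 665.916 = 2135.82.
Because errors are independent across components, Cov(Tᵢ,Tⱼ) = Cov(Xᵢ,Xⱼ); the off-diagonal part of the true-score variance is the same as above.
True-score variance = [7.7²·0.87 + 7²·0.58 + 3²·12.3²·0.91] + 665.916 = 1319.07 + 665.916 = 1984.98.
Reliability = 1984.98 / 2135.82 = 0.929.

0.929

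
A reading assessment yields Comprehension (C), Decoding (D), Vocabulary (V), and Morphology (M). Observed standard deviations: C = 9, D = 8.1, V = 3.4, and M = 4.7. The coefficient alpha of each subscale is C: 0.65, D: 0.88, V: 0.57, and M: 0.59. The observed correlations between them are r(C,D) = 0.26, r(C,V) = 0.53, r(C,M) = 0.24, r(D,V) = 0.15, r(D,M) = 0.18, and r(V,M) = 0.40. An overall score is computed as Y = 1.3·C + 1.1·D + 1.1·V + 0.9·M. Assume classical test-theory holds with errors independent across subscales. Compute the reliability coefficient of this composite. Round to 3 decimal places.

0.827

Var(Y) = 1.3²·9² + 1.1²·8.1² + 1.1²·3.4² + 0.9²·4.7² + 2·[1.43·9·8.1·0.26 + 1.43·9·3.4·0.53 + 1.17·9·4.7·0.24 + 1.21·8.1·3.4·0.15 + 0.99·8.1·4.7·0.18 + 0.99·3.4·4.7·0.40] = 248.159 + 160.569 = 408.728.
With uncorrelated errors the cross-covariances are all true-score covariance, so they carry over unchanged; only the diagonal terms shrink to ρᵢσᵢ².
True-score variance = [1.3²·9²·0.65 + 1.1²·8.1²·0.88 + 1.1²·3.4²·0.57 + 0.9²·4.7²·0.59] + 160.569 = 177.37 + 160.569 = 337.939.
Reliability = 337.939 / 408.728 = 0.827.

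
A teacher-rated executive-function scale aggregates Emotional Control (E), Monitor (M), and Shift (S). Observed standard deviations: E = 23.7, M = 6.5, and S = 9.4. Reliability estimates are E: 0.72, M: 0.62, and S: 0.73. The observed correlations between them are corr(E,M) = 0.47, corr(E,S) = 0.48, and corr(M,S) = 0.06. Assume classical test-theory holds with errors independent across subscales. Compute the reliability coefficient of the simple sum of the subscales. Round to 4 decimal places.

0.8137

Var(E+M+S) = 23.7² + 6.5² + 9.4² + 2·[23.7·6.5·0.47 + 23.7·9.4·0.48 + 6.5·9.4·0.06] = 692.3 + 366.008 = 1058.31.
With uncorrelated errors the cross-covariances are all true-score covariance, so they carry over unchanged; only the diagonal terms shrink to ρᵢσᵢ².
True-score variance = [23.7²·0.72 + 6.5²·0.62 + 9.4²·0.73] + 366.008 = 495.115 + 366.008 = 861.122.
Reliability = 861.122 / 1058.31 = 0.8137.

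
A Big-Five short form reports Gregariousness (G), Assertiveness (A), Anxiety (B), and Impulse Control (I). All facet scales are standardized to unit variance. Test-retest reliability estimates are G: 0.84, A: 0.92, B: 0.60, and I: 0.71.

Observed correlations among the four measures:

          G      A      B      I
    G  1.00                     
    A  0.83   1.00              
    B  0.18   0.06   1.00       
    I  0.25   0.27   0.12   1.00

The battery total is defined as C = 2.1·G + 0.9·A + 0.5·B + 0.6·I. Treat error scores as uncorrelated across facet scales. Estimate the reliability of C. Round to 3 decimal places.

0.906

Var(C) = 2.1² + 0.9² + 0.5² + 0.6² + 2·[1.89·0.83 + 1.05·0.18 + 1.26·0.25 + 0.45·0.06 + 0.54·0.27 + 0.3·0.12] = 5.83 + 4.563 = 10.393.
With uncorrelated errors the cross-covariances are all true-score covariance, so they carry over unchanged; only the diagonal terms shrink to ρᵢσᵢ².
True-score variance = [2.1²·0.84 + 0.9²·0.92 + 0.5²·0.60 + 0.6²·0.71] + 4.563 = 4.8552 + 4.563 = 9.4182.
Reliability = 9.4182 / 10.393 = 0.906.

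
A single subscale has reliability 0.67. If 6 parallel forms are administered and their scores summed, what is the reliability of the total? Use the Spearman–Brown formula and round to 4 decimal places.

0.9241

ρ_k = kρ / (1 + (k−1)ρ) = 6·0.67 / (1 + 5·0.67) = 4.020 / 4.350 = 0.9241.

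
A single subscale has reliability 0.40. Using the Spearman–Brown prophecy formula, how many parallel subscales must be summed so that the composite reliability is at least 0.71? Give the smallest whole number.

k ≥ ρ*(1−ρ₁)/(ρ₁(1−ρ*)) = 0.71·0.60 / (0.40·0.29) = 3.672.
Smallest integer k = 4.

4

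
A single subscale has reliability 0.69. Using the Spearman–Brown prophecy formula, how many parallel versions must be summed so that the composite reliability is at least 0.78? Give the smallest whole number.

k ≥ ρ*(1−ρ₁)/(ρ₁(1−ρ*)) = 0.78·0.31 / (0.69·0.22) = 1.593.
Smallest integer k = 2.

2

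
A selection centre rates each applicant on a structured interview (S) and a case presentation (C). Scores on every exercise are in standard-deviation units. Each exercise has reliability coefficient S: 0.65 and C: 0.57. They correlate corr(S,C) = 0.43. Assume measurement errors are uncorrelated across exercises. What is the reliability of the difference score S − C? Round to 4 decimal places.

0.3158

Var(S−C) = 1 + 1 − 2·0.43 = 2 − 0.86 = 1.14.
Under uncorrelated errors the observed covariances equal the true-score covariances, so only the own-variance terms attenuate.
True-score variance = [0.65 + 0.57] − 0.86 = 1.22 − 0.86 = 0.36.
Reliability = 0.36 / 1.14 = 0.3158.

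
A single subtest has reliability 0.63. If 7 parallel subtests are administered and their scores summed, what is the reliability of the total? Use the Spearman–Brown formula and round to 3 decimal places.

ρ_k = kρ / (1 + (k−1)ρ) = 7·0.63 / (1 + 6·0.63) = 4.410 / 4.780 = 0.923.

0.923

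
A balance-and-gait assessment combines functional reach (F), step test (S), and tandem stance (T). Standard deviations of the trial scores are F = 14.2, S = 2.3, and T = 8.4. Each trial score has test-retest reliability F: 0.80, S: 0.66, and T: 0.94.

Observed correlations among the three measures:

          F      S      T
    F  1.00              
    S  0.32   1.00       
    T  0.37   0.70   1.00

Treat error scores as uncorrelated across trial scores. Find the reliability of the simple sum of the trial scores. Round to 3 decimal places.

0.888

Var(F+S+T) = 14.2² + 2.3² + 8.4² + 2·[14.2·2.3·0.32 + 14.2·8.4·0.37 + 2.3·8.4·0.70] = 277.49 + 136.218 = 413.708.
Because errors are independent across components, Cov(Tᵢ,Tⱼ) = Cov(Xᵢ,Xⱼ); the off-diagonal part of the true-score variance is the same as above.
True-score variance = [14.2²·0.80 + 2.3²·0.66 + 8.4²·0.94] + 136.218 = 231.13 + 136.218 = 367.347.
Reliability = 367.347 / 413.708 = 0.888.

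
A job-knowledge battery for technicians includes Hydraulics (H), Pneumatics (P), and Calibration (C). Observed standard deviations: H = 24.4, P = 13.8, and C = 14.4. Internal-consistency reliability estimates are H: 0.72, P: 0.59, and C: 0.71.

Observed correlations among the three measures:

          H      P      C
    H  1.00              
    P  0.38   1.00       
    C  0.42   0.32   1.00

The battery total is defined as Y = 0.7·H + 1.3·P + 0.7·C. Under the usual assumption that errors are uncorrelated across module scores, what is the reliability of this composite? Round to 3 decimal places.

0.799

Var(Y) = 0.7²·24.4² + 1.3²·13.8² + 0.7²·14.4² + 2·[0.91·24.4·13.8·0.38 + 0.49·24.4·14.4·0.42 + 0.91·13.8·14.4·0.32] = 715.176 + 493.23 = 1208.41.
Because errors are independent across components, Cov(Tᵢ,Tⱼ) = Cov(Xᵢ,Xⱼ); the off-diagonal part of the true-score variance is the same as above.
True-score variance = [0.7²·24.4²·0.72 + 1.3²·13.8²·0.59 + 0.7²·14.4²·0.71] + 493.23 = 472.071 + 493.23 = 965.301.
Reliability = 965.301 / 1208.41 = 0.799.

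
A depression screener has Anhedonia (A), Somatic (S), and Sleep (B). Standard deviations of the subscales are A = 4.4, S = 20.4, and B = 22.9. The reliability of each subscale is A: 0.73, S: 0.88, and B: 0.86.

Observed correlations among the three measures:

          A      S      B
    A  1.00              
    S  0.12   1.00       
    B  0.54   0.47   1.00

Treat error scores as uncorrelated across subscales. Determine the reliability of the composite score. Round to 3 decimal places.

0.916

Var(A+S+B) = 4.4² + 20.4² + 22.9² + 2·[4.4·20.4·0.12 + 4.4·22.9·0.54 + 20.4·22.9·0.47] = 959.93 + 569.494 = 1529.42.
Because errors are independent across components, Cov(Tᵢ,Tⱼ) = Cov(Xᵢ,Xⱼ); the off-diagonal part of the true-score variance is the same as above.
True-score variance = [4.4²·0.73 + 20.4²·0.88 + 22.9²·0.86] + 569.494 = 831.346 + 569.494 = 1400.84.
Reliability = 1400.84 / 1529.42 = 0.916.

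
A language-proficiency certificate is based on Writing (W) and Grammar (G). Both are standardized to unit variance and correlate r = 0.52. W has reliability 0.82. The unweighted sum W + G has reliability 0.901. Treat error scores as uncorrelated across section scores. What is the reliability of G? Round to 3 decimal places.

0.879

Var(W+G) = 2 + 2·0.52 = 3.040.
True-score variance = ρ_W + ρ_G + 2·0.52, so 0.901 = (0.82 + ρ_G + 1.04) / 3.040.
ρ_G = 0.901·3.040 − 0.82 − 1.04 = 0.879.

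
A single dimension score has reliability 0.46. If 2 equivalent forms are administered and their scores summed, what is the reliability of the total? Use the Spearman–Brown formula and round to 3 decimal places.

0.630

ρ_k = kρ / (1 + (k−1)ρ) = 2·0.46 / (1 + 1·0.46) = 0.920 / 1.460 = 0.630.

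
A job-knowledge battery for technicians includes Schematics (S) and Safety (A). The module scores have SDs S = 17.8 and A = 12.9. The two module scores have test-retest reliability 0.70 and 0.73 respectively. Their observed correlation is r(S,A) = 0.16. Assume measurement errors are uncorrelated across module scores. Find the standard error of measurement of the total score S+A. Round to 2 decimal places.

Var(total) = 483.25 + 73.4784 = 556.728.
True-score variance = 343.267 + 73.4784 = 416.746, so reliability = 0.7486.
Error variance = 556.728 − 416.746 = 139.983; SEM = √139.983 = 11.83.

11.83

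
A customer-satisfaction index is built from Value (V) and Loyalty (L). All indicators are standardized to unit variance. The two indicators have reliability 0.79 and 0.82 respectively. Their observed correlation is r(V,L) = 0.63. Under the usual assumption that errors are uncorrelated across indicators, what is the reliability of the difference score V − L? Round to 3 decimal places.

Var(V−L) = 1 + 1 − 2·0.63 = 2 − 1.26 = 0.74.
Under uncorrelated errors the observed covariances equal the true-score covariances, so only the own-variance terms attenuate.
True-score variance = [0.79 + 0.82] − 1.26 = 1.61 − 1.26 = 0.35.
Reliability = 0.35 / 0.74 = 0.473.

0.473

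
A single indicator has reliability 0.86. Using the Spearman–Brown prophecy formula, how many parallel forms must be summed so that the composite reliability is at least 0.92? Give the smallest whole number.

k ≥ ρ*(1−ρ₁)/(ρ₁(1−ρ*)) = 0.92·0.14 / (0.86·0.08) = 1.872.
Smallest integer k = 2.

2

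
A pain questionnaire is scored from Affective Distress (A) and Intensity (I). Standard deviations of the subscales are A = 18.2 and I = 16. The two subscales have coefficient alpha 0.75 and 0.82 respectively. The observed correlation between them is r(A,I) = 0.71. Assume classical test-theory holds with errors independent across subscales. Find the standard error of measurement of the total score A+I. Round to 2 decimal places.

Var(total) = 587.24 + 413.504 = 1000.74.
True-score variance = 458.35 + 413.504 = 871.854, so reliability = 0.8712.
Error variance = 1000.74 − 871.854 = 128.89; SEM = √128.89 = 11.35.

11.35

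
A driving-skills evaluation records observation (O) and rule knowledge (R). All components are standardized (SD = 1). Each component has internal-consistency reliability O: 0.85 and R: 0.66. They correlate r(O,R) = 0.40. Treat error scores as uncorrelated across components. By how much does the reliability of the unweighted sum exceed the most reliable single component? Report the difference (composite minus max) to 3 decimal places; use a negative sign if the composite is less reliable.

-0.025

Var(sum) = 2 + 0.8 = 2.8; true-score variance = 1.51 + 0.8 = 2.31; composite reliability = 0.8250.
Max component reliability = 0.8500.
Difference = 0.8250 − 0.8500 = -0.025.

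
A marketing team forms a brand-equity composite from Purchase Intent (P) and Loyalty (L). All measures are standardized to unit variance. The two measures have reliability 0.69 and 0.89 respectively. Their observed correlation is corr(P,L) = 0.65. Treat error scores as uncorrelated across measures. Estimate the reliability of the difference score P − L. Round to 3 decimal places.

0.400

Var(P−L) = 1 + 1 − 2·0.65 = 2 − 1.3 = 0.7.
With uncorrelated errors the cross-covariances are all true-score covariance, so they carry over unchanged; only the diagonal terms shrink to ρᵢσᵢ².
True-score variance = [0.69 + 0.89] − 1.3 = 1.58 − 1.3 = 0.28.
Reliability = 0.28 / 0.7 = 0.400.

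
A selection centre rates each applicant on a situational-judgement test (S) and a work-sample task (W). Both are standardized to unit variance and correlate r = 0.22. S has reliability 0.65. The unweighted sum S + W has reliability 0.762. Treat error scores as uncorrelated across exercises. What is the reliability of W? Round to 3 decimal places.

0.769

Var(S+W) = 2 + 2·0.22 = 2.440.
True-score variance = ρ_S + ρ_W + 2·0.22, so 0.762 = (0.65 + ρ_W + 0.44) / 2.440.
ρ_W = 0.762·2.440 − 0.65 − 0.44 = 0.769.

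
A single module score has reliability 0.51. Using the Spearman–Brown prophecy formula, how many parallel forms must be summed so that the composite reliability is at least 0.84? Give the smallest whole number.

6

k ≥ ρ*(1−ρ₁)/(ρ₁(1−ρ*)) = 0.84·0.49 / (0.51·0.16) = 5.044.
Smallest integer k = 6.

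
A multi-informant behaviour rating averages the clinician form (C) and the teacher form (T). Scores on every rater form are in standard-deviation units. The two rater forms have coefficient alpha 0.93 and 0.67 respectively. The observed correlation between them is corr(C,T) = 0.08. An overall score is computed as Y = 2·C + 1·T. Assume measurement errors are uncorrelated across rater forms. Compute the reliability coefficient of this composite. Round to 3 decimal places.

Var(Y) = 2² + 1 + 2·[2·0.08] = 5 + 0.32 = 5.32.
With uncorrelated errors the cross-covariances are all true-score covariance, so they carry over unchanged; only the diagonal terms shrink to ρᵢσᵢ².
True-score variance = [2²·0.93 + 0.67] + 0.32 = 4.39 + 0.32 = 4.71.
Reliability = 4.71 / 5.32 = 0.885.

0.885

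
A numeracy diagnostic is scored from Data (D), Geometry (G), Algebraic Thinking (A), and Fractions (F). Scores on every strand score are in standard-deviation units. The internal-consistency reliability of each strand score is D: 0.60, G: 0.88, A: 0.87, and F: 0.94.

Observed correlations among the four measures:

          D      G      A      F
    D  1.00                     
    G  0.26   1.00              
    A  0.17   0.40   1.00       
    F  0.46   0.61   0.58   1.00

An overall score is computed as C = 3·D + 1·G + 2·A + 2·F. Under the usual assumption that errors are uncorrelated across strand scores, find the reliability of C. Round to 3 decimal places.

0.875

Var(C) = 3² + 1 + 2² + 2² + 2·[3·0.26 + 6·0.17 + 6·0.46 + 2·0.40 + 2·0.61 + 4·0.58] = 18 + 17.8 = 35.8.
Because errors are independent across components, Cov(Tᵢ,Tⱼ) = Cov(Xᵢ,Xⱼ); the off-diagonal part of the true-score variance is the same as above.
True-score variance = [3²·0.60 + 0.88 + 2²·0.87 + 2²·0.94] + 17.8 = 13.52 + 17.8 = 31.32.
Reliability = 31.32 / 35.8 = 0.875.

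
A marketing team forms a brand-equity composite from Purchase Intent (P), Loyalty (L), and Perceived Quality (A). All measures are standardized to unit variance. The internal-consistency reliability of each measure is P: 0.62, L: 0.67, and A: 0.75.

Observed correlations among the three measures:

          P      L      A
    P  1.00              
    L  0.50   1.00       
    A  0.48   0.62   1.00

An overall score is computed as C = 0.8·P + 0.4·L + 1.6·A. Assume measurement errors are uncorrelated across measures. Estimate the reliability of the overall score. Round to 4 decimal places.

Var(C) = 0.8² + 0.4² + 1.6² + 2·[0.32·0.50 + 1.28·0.48 + 0.64·0.62] = 3.36 + 2.3424 = 5.7024.
With uncorrelated errors the cross-covariances are all true-score covariance, so they carry over unchanged; only the diagonal terms shrink to ρᵢσᵢ².
True-score variance = [0.8²·0.62 + 0.4²·0.67 + 1.6²·0.75] + 2.3424 = 2.424 + 2.3424 = 4.7664.
Reliability = 4.7664 / 5.7024 = 0.8359.

0.8359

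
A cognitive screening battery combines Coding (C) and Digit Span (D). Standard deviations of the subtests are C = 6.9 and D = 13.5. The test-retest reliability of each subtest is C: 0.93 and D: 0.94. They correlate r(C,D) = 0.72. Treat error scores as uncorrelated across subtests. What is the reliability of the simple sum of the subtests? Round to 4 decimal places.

0.9608

Var(C+D) = 6.9² + 13.5² + 2·[6.9·13.5·0.72] = 229.86 + 134.136 = 363.996.
With uncorrelated errors the cross-covariances are all true-score covariance, so they carry over unchanged; only the diagonal terms shrink to ρᵢσᵢ².
True-score variance = [6.9²·0.93 + 13.5²·0.94] + 134.136 = 215.592 + 134.136 = 349.728.
Reliability = 349.728 / 363.996 = 0.9608.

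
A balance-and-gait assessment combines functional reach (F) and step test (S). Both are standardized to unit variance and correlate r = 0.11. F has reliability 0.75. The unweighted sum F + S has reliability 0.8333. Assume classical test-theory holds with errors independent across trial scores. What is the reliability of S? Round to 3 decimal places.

0.880

Var(F+S) = 2 + 2·0.11 = 2.220.
True-score variance = ρ_F + ρ_S + 2·0.11, so 0.8333 = (0.75 + ρ_S + 0.22) / 2.220.
ρ_S = 0.8333·2.220 − 0.75 − 0.22 = 0.880.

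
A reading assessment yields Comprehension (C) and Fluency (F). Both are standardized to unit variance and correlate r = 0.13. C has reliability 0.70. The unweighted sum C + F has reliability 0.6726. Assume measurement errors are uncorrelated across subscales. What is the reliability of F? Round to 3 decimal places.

0.560

Var(C+F) = 2 + 2·0.13 = 2.260.
True-score variance = ρ_C + ρ_F + 2·0.13, so 0.6726 = (0.70 + ρ_F + 0.26) / 2.260.
ρ_F = 0.6726·2.260 − 0.70 − 0.26 = 0.560.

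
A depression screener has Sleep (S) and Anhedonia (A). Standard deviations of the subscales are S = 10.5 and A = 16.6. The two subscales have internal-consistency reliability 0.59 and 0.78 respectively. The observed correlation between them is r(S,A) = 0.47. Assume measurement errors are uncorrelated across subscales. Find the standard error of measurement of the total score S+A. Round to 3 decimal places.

Var(total) = 385.81 + 163.842 = 549.652.
True-score variance = 279.984 + 163.842 = 443.826, so reliability = 0.8075.
Error variance = 549.652 − 443.826 = 105.826; SEM = √105.826 = 10.287.

10.287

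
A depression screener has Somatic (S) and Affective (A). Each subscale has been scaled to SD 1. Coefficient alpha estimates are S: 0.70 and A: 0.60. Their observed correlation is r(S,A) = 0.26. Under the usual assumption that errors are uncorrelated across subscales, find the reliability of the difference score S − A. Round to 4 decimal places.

0.5270

Var(S−A) = 1 + 1 − 2·0.26 = 2 − 0.52 = 1.48.
Because errors are independent across components, Cov(Tᵢ,Tⱼ) = Cov(Xᵢ,Xⱼ); the off-diagonal part of the true-score variance is the same as above.
True-score variance = [0.70 + 0.60] − 0.52 = 1.3 − 0.52 = 0.78.
Reliability = 0.78 / 1.48 = 0.5270.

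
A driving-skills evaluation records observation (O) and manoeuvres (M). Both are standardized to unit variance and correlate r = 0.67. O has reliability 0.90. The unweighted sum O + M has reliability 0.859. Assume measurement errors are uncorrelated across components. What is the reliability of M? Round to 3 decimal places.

Var(O+M) = 2 + 2·0.67 = 3.340.
True-score variance = ρ_O + ρ_M + 2·0.67, so 0.859 = (0.90 + ρ_M + 1.34) / 3.340.
ρ_M = 0.859·3.340 − 0.90 − 1.34 = 0.629.

0.629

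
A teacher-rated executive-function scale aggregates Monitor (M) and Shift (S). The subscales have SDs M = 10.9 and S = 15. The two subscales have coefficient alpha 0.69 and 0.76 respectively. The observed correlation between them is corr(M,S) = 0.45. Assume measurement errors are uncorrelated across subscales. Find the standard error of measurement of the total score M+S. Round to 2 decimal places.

Var(total) = 343.81 + 147.15 = 490.96.
True-score variance = 252.979 + 147.15 = 400.129, so reliability = 0.8150.
Error variance = 490.96 − 400.129 = 90.8311; SEM = √90.8311 = 9.53.

9.53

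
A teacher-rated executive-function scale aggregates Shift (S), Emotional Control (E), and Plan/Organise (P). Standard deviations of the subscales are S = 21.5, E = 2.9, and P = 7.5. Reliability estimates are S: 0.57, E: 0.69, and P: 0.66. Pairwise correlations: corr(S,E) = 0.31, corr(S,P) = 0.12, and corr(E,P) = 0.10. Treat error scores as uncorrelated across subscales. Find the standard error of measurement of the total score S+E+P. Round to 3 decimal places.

Var(total) = 526.91 + 81.707 = 608.617.
True-score variance = 306.41 + 81.707 = 388.117, so reliability = 0.6377.
Error variance = 608.617 − 388.117 = 220.5; SEM = √220.5 = 14.849.

14.849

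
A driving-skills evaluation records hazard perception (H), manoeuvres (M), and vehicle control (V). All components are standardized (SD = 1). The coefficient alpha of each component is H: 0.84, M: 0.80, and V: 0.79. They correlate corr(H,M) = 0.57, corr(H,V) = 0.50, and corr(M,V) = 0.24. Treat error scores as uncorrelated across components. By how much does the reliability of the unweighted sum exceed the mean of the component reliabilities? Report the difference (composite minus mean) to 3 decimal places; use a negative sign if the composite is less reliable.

Var(sum) = 3 + 2.62 = 5.62; true-score variance = 2.43 + 2.62 = 5.05; composite reliability = 0.8986.
Mean component reliability = 0.8100.
Difference = 0.8986 − 0.8100 = 0.089.

0.089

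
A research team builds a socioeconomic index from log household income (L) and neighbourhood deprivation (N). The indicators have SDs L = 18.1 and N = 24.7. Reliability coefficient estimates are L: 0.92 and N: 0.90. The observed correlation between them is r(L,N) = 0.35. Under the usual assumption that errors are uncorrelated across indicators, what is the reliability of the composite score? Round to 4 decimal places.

Var(L+N) = 18.1² + 24.7² + 2·[18.1·24.7·0.35] = 937.7 + 312.949 = 1250.65.
Because errors are independent across components, Cov(Tᵢ,Tⱼ) = Cov(Xᵢ,Xⱼ); the off-diagonal part of the true-score variance is the same as above.
True-score variance = [18.1²·0.92 + 24.7²·0.90] + 312.949 = 850.482 + 312.949 = 1163.43.
Reliability = 1163.43 / 1250.65 = 0.9303.

0.9303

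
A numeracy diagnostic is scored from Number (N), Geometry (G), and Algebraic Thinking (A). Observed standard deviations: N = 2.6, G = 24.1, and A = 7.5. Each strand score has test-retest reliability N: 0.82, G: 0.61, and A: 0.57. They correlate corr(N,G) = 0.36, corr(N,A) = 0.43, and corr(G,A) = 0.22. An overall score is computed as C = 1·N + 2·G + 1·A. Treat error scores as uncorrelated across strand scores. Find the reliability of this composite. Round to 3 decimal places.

0.649

Var(C) = 2.6² + 2²·24.1² + 7.5² + 2·[2·2.6·24.1·0.36 + 2.6·7.5·0.43 + 2·24.1·7.5·0.22] = 2386.25 + 266.06 = 2652.31.
With uncorrelated errors the cross-covariances are all true-score covariance, so they carry over unchanged; only the diagonal terms shrink to ρᵢσᵢ².
True-score variance = [2.6²·0.82 + 2²·24.1²·0.61 + 7.5²·0.57] + 266.06 = 1454.78 + 266.06 = 1720.84.
Reliability = 1720.84 / 2652.31 = 0.649.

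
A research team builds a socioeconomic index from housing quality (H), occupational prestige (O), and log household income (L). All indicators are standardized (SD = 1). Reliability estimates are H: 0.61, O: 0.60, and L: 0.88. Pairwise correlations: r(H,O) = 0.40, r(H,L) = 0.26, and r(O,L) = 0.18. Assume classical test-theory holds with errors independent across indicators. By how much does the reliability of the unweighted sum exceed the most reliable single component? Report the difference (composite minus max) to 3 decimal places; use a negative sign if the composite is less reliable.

Var(sum) = 3 + 1.68 = 4.68; true-score variance = 2.09 + 1.68 = 3.77; composite reliability = 0.8056.
Max component reliability = 0.8800.
Difference = 0.8056 − 0.8800 = -0.074.

-0.074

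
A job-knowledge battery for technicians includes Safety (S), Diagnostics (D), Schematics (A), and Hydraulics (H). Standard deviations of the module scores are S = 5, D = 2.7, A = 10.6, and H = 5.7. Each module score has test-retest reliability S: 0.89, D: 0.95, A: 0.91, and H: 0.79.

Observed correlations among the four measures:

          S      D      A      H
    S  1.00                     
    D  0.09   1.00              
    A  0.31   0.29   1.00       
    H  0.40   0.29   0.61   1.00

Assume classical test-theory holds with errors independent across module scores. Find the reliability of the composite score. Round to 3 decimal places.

Var(S+D+A+H) = 5² + 2.7² + 10.6² + 5.7² + 2·[5·2.7·0.09 + 5·10.6·0.31 + 5·5.7·0.40 + 2.7·10.6·0.29 + 2.7·5.7·0.29 + 10.6·5.7·0.61] = 177.14 + 157.328 = 334.468.
Under uncorrelated errors the observed covariances equal the true-score covariances, so only the own-variance terms attenuate.
True-score variance = [5²·0.89 + 2.7²·0.95 + 10.6²·0.91 + 5.7²·0.79] + 157.328 = 157.09 + 157.328 = 314.418.
Reliability = 314.418 / 334.468 = 0.940.

0.940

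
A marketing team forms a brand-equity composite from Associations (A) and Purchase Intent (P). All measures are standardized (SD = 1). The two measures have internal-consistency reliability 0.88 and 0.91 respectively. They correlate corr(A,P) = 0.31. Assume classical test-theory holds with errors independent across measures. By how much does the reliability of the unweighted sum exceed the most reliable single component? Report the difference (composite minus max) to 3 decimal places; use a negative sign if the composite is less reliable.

0.010

Var(sum) = 2 + 0.62 = 2.62; true-score variance = 1.79 + 0.62 = 2.41; composite reliability = 0.9198.
Max component reliability = 0.9100.
Difference = 0.9198 − 0.9100 = 0.010.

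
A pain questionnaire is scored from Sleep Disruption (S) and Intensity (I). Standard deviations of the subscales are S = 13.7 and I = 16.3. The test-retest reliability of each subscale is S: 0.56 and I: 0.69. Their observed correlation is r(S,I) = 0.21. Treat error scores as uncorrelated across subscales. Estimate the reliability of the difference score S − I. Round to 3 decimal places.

0.541

Var(S−I) = 13.7² + 16.3² − 2·13.7·16.3·0.21 = 453.38 − 93.7902 = 359.59.
Under uncorrelated errors the observed covariances equal the true-score covariances, so only the own-variance terms attenuate.
True-score variance = [13.7²·0.56 + 16.3²·0.69] − 93.7902 = 288.433 − 93.7902 = 194.642.
Reliability = 194.642 / 359.59 = 0.541.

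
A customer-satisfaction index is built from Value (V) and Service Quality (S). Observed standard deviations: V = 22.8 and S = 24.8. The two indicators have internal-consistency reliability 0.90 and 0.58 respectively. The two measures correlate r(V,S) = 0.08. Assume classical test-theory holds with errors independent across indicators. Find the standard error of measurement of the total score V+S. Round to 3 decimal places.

Var(total) = 1134.88 + 90.4704 = 1225.35.
True-score variance = 824.579 + 90.4704 = 915.05, so reliability = 0.7468.
Error variance = 1225.35 − 915.05 = 310.301; SEM = √310.301 = 17.615.

17.615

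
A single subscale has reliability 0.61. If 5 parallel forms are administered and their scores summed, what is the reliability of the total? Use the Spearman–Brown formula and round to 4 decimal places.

ρ_k = kρ / (1 + (k−1)ρ) = 5·0.61 / (1 + 4·0.61) = 3.050 / 3.440 = 0.8866.

0.8866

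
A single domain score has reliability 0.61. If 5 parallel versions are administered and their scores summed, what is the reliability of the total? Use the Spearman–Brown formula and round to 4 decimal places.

ρ_k = kρ / (1 + (k−1)ρ) = 5·0.61 / (1 + 4·0.61) = 3.050 / 3.440 = 0.8866.

0.8866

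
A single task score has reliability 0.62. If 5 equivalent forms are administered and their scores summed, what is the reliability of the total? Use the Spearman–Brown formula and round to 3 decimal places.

0.891

ρ_k = kρ / (1 + (k−1)ρ) = 5·0.62 / (1 + 4·0.62) = 3.100 / 3.480 = 0.891.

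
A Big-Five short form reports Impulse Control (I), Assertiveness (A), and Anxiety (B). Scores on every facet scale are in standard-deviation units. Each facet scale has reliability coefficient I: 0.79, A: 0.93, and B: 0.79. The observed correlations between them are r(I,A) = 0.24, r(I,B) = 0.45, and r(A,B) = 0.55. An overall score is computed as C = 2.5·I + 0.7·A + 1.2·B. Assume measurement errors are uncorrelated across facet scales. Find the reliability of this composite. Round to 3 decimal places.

Var(C) = 2.5² + 0.7² + 1.2² + 2·[1.75·0.24 + 3·0.45 + 0.84·0.55] = 8.18 + 4.464 = 12.644.
Under uncorrelated errors the observed covariances equal the true-score covariances, so only the own-variance terms attenuate.
True-score variance = [2.5²·0.79 + 0.7²·0.93 + 1.2²·0.79] + 4.464 = 6.5308 + 4.464 = 10.9948.
Reliability = 10.9948 / 12.644 = 0.870.

0.870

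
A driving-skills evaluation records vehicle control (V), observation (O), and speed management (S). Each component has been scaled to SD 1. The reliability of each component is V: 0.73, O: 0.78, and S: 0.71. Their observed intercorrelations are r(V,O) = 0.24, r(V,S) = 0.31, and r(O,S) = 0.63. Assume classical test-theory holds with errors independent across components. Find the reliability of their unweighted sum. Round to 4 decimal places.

Var(V+O+S) = 3 + 2·[0.24 + 0.31 + 0.63] = 3 + 2.36 = 5.36.
Under uncorrelated errors the observed covariances equal the true-score covariances, so only the own-variance terms attenuate.
True-score variance = [0.73 + 0.78 + 0.71] + 2.36 = 2.22 + 2.36 = 4.58.
Reliability = 4.58 / 5.36 = 0.8545.

0.8545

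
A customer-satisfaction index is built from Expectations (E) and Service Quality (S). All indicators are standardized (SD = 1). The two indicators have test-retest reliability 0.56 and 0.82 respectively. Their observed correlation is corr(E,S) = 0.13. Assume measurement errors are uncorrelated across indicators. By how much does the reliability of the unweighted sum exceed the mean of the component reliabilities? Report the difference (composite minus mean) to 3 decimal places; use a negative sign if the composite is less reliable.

0.036

Var(sum) = 2 + 0.26 = 2.26; true-score variance = 1.38 + 0.26 = 1.64; composite reliability = 0.7257.
Mean component reliability = 0.6900.
Difference = 0.7257 − 0.6900 = 0.036.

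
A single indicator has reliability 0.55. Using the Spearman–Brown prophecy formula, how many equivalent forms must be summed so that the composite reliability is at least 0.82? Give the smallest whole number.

k ≥ ρ*(1−ρ₁)/(ρ₁(1−ρ*)) = 0.82·0.45 / (0.55·0.18) = 3.727.
Smallest integer k = 4.

4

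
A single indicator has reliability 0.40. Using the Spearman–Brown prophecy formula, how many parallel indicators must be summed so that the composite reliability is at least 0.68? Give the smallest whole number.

k ≥ ρ*(1−ρ₁)/(ρ₁(1−ρ*)) = 0.68·0.60 / (0.40·0.32) = 3.188.
Smallest integer k = 4.

4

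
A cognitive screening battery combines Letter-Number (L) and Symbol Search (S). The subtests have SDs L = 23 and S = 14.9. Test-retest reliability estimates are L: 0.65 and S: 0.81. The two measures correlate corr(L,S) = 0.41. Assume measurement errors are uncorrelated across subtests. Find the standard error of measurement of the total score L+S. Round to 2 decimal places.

Var(total) = 751.01 + 281.014 = 1032.02.
True-score variance = 523.678 + 281.014 = 804.692, so reliability = 0.7797.
Error variance = 1032.02 − 804.692 = 227.332; SEM = √227.332 = 15.08.

15.08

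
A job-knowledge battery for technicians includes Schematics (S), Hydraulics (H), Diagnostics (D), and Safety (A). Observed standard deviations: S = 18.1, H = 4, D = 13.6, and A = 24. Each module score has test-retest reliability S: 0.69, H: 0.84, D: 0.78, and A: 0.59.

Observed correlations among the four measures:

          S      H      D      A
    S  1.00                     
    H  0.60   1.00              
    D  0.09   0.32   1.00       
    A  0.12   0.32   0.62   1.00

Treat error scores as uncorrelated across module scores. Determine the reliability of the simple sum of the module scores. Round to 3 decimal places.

0.793

Var(S+H+D+A) = 18.1² + 4² + 13.6² + 24² + 2·[18.1·4·0.60 + 18.1·13.6·0.09 + 18.1·24·0.12 + 4·13.6·0.32 + 4·24·0.32 + 13.6·24·0.62] = 1104.57 + 736.437 = 1841.01.
With uncorrelated errors the cross-covariances are all true-score covariance, so they carry over unchanged; only the diagonal terms shrink to ρᵢσᵢ².
True-score variance = [18.1²·0.69 + 4²·0.84 + 13.6²·0.78 + 24²·0.59] + 736.437 = 723.6 + 736.437 = 1460.04.
Reliability = 1460.04 / 1841.01 = 0.793.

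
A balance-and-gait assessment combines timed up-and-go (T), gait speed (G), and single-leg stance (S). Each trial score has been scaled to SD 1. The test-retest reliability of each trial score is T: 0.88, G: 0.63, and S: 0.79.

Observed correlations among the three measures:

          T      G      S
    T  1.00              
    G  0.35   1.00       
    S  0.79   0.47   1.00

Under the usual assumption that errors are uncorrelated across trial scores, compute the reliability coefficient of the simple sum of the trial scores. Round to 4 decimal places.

0.8875

Var(T+G+S) = 3 + 2·[0.35 + 0.79 + 0.47] = 3 + 3.22 = 6.22.
Under uncorrelated errors the observed covariances equal the true-score covariances, so only the own-variance terms attenuate.
True-score variance = [0.88 + 0.63 + 0.79] + 3.22 = 2.3 + 3.22 = 5.52.
Reliability = 5.52 / 6.22 = 0.8875.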